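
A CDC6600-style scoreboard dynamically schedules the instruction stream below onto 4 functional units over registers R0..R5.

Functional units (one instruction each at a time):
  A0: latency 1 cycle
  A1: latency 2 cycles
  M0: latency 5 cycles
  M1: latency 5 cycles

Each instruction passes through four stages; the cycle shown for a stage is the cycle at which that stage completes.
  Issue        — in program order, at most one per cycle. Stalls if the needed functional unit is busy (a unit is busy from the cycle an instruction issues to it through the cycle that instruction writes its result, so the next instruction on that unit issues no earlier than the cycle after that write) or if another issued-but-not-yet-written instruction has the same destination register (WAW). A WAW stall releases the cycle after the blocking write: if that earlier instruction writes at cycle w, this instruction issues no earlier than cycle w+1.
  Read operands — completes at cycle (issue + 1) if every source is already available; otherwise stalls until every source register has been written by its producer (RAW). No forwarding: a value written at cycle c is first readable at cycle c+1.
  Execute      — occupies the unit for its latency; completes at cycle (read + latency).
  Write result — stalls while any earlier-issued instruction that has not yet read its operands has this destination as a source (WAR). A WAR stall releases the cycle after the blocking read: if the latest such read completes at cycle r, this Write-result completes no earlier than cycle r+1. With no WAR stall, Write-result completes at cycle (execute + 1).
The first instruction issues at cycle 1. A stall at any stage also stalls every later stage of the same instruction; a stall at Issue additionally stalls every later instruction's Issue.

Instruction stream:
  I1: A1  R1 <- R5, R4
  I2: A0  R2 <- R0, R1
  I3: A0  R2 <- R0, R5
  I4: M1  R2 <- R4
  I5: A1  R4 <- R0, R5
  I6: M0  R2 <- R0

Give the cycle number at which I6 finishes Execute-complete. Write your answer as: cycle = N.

cycle 1: I1 issues→A1
cycle 2: I1 reads | I2 issues→A0
cycle 4: I1 exec-done
cycle 5: I1 writes R1
cycle 6: I2 reads
cycle 7: I2 exec-done
cycle 8: I2 writes R2
cycle 9: I3 issues→A0
cycle 10: I3 reads
cycle 11: I3 exec-done
cycle 12: I3 writes R2
cycle 13: I4 issues→M1
cycle 14: I4 reads | I5 issues→A1
cycle 15: I5 reads
cycle 17: I5 exec-done
cycle 18: I5 writes R4
cycle 19: I4 exec-done
cycle 20: I4 writes R2
cycle 21: I6 issues→M0
cycle 22: I6 reads
cycle 27: I6 exec-done
cycle 28: I6 writes R2

cycle = 27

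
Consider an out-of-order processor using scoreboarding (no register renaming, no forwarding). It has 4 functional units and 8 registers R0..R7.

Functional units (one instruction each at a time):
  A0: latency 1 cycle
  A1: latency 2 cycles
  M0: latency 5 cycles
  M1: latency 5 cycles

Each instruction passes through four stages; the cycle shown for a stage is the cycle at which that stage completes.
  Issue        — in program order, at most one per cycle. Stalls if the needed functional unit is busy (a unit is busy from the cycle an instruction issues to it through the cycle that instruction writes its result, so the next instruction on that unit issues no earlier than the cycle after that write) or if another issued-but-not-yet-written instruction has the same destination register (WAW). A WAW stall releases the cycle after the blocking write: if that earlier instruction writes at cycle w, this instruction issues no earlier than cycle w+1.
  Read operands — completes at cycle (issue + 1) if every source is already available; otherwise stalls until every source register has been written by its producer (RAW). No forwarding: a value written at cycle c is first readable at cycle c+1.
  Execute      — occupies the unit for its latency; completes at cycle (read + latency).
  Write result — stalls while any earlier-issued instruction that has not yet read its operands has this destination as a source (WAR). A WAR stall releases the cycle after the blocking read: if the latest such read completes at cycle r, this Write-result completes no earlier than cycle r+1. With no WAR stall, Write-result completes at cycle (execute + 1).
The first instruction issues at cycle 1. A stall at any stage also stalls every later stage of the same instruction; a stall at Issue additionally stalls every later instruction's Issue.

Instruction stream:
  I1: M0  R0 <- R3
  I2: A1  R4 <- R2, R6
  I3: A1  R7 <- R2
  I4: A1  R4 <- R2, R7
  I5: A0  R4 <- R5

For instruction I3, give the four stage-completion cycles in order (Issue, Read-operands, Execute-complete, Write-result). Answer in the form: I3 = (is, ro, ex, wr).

I3 = (7, 8, 10, 11)

t=1  issue I1 (M0)
t=2  I1 read-ops, issue I2 (A1)
t=3  I2 read-ops
t=5  I2 finished on A1
t=6  I2→R4
t=7  I1 finished on M0, issue I3 (A1)
t=8  I1→R0, I3 read-ops
t=10  I3 finished on A1
t=11  I3→R7
t=12  issue I4 (A1)
t=13  I4 read-ops
t=15  I4 finished on A1
t=16  I4→R4
t=17  issue I5 (A0)
t=18  I5 read-ops
t=19  I5 finished on A0
t=20  I5→R4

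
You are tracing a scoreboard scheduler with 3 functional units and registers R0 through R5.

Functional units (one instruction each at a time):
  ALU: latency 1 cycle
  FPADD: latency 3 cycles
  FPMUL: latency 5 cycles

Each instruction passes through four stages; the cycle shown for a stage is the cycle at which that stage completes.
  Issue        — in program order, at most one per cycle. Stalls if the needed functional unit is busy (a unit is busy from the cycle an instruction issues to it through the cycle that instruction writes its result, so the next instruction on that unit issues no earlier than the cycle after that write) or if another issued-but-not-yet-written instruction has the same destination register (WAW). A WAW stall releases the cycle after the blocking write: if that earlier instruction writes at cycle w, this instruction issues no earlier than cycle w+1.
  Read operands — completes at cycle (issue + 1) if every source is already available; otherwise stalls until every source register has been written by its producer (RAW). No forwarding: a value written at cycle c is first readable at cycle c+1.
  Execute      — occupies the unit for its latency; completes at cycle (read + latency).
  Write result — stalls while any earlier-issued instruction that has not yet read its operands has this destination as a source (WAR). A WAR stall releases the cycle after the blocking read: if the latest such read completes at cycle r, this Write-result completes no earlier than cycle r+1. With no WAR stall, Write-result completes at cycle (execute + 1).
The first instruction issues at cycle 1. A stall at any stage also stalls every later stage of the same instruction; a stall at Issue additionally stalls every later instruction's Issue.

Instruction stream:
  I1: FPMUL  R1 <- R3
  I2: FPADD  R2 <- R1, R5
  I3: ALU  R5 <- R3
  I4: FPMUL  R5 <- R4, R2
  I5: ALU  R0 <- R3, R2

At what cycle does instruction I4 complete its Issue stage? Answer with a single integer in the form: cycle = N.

[1] I1 issues→FPMUL
[2] I1 reads | I2 issues→FPADD
[3] I3 issues→ALU
[4] I3 reads
[5] I3 exec-done
[7] I1 exec-done
[8] I1 writes R1
[9] I2 reads
[10] I3 writes R5
[11] I4 issues→FPMUL
[12] I2 exec-done | I5 issues→ALU
[13] I2 writes R2
[14] I4 reads | I5 reads
[15] I5 exec-done
[16] I5 writes R0
[19] I4 exec-done
[20] I4 writes R5

cycle = 11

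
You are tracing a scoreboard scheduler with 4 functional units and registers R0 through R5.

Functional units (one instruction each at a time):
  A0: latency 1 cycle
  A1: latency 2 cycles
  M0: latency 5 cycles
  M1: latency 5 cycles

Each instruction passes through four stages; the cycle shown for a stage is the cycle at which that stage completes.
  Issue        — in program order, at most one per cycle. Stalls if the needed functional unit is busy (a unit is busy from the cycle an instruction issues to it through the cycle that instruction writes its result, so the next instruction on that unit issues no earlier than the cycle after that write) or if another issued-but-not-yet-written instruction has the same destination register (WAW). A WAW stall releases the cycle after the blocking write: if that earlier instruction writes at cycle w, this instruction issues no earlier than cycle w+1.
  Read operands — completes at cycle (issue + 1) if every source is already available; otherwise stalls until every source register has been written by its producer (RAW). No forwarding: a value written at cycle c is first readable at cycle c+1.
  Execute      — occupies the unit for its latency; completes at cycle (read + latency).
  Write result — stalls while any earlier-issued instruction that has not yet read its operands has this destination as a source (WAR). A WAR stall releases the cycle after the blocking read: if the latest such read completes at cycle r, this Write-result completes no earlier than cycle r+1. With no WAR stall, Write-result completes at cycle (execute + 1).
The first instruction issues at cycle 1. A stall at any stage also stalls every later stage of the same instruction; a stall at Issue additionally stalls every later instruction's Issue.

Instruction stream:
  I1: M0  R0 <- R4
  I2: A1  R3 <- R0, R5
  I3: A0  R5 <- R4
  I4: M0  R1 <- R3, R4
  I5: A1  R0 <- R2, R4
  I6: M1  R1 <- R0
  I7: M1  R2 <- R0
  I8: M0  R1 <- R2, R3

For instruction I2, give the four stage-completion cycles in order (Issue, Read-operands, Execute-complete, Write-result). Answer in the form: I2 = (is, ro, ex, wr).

I2 = (2, 9, 11, 12)

[1] I1 issues→M0
[2] I1 reads | I2 issues→A1
[3] I3 issues→A0
[4] I3 reads
[5] I3 exec-done
[7] I1 exec-done
[8] I1 writes R0
[9] I2 reads | I4 issues→M0
[10] I3 writes R5
[11] I2 exec-done
[12] I2 writes R3
[13] I4 reads | I5 issues→A1
[14] I5 reads
[16] I5 exec-done
[17] I5 writes R0
[18] I4 exec-done
[19] I4 writes R1
[20] I6 issues→M1
[21] I6 reads
[26] I6 exec-done
[27] I6 writes R1
[28] I7 issues→M1
[29] I7 reads | I8 issues→M0
[34] I7 exec-done
[35] I7 writes R2
[36] I8 reads
[41] I8 exec-done
[42] I8 writes R1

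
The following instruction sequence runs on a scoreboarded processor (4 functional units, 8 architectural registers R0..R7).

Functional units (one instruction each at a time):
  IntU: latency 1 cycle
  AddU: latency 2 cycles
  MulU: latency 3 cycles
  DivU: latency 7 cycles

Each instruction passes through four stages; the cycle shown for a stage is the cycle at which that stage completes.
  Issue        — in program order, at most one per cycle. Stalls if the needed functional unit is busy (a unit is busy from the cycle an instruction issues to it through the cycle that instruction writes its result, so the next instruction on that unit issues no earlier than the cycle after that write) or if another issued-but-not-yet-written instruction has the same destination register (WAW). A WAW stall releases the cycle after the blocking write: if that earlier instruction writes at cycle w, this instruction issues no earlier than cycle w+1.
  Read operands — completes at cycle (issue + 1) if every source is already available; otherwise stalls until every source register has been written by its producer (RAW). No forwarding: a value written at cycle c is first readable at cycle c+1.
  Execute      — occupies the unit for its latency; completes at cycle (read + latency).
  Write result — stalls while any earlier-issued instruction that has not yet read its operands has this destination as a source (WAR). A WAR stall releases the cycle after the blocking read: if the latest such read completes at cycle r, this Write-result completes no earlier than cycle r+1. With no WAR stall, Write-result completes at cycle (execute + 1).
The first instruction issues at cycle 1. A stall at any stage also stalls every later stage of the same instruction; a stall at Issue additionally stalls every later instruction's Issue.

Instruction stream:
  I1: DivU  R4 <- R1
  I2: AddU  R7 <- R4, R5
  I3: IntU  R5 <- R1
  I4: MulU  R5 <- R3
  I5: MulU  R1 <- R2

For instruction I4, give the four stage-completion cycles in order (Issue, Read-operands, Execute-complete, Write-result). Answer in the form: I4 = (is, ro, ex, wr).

I4 = (13, 14, 17, 18)

[I1] 1/2/9/10
[I2] 2/11/13/14  (RAW R4: wait I1 write@10)
[I3] 3/4/5/12  (WAR R5: wait I2 read@11)
[I4] 13/14/17/18  (WAW R5: wait I3 write@12)
[I5] 19/20/23/24  (struct: MulU busy until I4 writes@18)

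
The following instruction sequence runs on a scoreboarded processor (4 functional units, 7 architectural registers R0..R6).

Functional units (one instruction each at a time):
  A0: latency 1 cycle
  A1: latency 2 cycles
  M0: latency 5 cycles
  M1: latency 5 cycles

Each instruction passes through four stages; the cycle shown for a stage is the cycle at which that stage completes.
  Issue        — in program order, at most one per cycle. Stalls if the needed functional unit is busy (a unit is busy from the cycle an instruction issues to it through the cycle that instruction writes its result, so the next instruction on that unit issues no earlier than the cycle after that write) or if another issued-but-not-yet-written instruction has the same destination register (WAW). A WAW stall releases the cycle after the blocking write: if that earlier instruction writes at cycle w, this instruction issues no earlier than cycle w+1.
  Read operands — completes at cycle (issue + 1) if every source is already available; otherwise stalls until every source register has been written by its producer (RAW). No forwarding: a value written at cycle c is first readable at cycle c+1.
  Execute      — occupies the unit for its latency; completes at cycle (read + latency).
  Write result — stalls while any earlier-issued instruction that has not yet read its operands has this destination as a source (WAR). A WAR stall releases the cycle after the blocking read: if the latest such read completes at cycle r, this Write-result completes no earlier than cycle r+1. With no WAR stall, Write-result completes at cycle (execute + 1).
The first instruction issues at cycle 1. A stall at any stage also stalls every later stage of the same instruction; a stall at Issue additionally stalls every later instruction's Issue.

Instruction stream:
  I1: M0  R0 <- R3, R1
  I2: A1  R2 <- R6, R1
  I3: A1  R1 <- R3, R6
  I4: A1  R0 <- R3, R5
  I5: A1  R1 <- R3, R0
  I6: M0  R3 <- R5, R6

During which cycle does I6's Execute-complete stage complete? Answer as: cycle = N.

  I1 | 1 | 2 | 7 | 8
  I2 | 2 | 3 | 5 | 6
  I3 | 7 | 8 | 10 | 11   struct: A1 busy until I2 writes@6
  I4 | 12 | 13 | 15 | 16   struct: A1 busy until I3 writes@11
  I5 | 17 | 18 | 20 | 21   struct: A1 busy until I4 writes@16
  I6 | 18 | 19 | 24 | 25

cycle = 24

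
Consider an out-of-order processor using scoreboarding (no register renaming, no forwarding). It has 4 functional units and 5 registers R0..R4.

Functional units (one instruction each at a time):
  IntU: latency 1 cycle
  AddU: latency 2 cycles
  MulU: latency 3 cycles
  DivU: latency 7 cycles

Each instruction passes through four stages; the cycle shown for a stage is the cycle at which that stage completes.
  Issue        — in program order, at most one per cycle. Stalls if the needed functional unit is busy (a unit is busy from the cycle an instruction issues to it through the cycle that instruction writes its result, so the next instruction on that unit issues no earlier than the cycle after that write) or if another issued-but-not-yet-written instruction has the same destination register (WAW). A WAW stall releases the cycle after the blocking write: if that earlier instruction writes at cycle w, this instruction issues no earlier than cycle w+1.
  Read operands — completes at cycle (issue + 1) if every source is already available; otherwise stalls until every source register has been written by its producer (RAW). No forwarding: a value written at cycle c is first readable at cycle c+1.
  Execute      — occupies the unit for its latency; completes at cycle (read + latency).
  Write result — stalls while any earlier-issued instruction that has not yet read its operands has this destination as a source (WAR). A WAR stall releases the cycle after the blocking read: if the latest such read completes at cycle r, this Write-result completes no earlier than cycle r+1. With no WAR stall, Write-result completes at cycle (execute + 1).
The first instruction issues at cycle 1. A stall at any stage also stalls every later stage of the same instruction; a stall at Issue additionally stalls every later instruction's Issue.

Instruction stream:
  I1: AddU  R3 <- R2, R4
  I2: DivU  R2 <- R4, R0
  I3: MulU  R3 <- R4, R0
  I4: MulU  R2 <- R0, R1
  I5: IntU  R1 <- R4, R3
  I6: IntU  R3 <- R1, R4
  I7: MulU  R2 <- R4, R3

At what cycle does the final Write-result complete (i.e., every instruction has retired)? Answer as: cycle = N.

cycle = 25

c1: I1→AddU
c2: I1 RO, I2→DivU
c3: I2 RO
c4: I1 EX
c5: I1 WR R3
c6: I3→MulU
c7: I3 RO
c10: I2 EX, I3 EX
c11: I2 WR R2, I3 WR R3
c12: I4→MulU
c13: I4 RO, I5→IntU
c14: I5 RO
c15: I5 EX
c16: I4 EX, I5 WR R1
c17: I4 WR R2, I6→IntU
c18: I6 RO, I7→MulU
c19: I6 EX
c20: I6 WR R3
c21: I7 RO
c24: I7 EX
c25: I7 WR R2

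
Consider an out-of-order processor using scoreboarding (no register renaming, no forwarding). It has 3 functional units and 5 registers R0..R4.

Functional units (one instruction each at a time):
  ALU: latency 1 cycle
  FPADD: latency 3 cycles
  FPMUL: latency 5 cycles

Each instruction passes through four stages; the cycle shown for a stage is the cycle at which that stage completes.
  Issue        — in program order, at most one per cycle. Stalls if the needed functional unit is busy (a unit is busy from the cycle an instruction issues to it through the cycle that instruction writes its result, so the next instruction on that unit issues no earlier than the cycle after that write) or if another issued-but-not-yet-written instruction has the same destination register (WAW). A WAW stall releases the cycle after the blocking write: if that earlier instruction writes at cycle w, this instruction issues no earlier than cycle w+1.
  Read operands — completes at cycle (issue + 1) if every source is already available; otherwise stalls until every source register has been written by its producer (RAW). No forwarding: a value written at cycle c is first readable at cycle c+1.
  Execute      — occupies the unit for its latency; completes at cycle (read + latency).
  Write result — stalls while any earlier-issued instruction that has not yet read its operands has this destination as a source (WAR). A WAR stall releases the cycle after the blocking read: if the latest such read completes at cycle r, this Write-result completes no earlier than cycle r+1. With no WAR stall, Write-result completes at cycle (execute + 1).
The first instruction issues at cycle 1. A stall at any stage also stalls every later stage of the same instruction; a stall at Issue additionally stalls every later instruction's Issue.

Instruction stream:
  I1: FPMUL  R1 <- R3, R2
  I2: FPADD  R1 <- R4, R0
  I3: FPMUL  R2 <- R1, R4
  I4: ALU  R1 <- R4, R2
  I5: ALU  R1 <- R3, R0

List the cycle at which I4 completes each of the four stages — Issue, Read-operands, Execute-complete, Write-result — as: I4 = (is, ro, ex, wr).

I4 = (15, 22, 23, 24)

[I1] 1/2/7/8
[I2] 9/10/13/14  (WAW R1: wait I1 write@8)
[I3] 10/15/20/21  (RAW R1: wait I2 write@14)
[I4] 15/22/23/24  (WAW R1: wait I2 write@14; RAW R2: wait I3 write@21)
[I5] 25/26/27/28  (struct: ALU busy until I4 writes@24)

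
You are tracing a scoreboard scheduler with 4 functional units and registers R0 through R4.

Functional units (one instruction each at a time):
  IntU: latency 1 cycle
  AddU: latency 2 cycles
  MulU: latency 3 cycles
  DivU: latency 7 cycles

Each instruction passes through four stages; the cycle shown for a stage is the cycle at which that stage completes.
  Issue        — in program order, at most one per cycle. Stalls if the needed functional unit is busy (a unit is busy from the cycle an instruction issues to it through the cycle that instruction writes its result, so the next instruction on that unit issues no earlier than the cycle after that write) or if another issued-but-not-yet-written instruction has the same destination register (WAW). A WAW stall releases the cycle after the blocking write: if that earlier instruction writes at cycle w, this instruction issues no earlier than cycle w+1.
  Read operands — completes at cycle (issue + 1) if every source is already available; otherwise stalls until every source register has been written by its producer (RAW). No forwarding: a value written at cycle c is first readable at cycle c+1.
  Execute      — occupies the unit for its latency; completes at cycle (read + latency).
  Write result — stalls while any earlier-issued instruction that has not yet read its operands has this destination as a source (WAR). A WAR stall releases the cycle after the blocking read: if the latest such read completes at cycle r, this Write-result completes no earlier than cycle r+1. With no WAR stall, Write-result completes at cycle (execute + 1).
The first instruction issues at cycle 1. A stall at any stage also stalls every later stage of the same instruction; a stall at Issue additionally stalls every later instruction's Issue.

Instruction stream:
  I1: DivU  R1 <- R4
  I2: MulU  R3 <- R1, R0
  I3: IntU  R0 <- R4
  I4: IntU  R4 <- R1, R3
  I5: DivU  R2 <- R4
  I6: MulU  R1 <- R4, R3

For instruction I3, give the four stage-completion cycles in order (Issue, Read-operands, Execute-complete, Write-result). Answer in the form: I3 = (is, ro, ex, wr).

I3 = (3, 4, 5, 12)

[1] I1 dispatched to DivU
[2] I1 operands ready · I2 dispatched to MulU
[3] I3 dispatched to IntU
[4] I3 operands ready
[5] I3 complete
[9] I1 complete
[10] R1←I1
[11] I2 operands ready
[12] R0←I3
[13] I4 dispatched to IntU
[14] I2 complete · I5 dispatched to DivU
[15] R3←I2
[16] I4 operands ready · I6 dispatched to MulU
[17] I4 complete
[18] R4←I4
[19] I5 operands ready · I6 operands ready
[22] I6 complete
[23] R1←I6
[26] I5 complete
[27] R2←I5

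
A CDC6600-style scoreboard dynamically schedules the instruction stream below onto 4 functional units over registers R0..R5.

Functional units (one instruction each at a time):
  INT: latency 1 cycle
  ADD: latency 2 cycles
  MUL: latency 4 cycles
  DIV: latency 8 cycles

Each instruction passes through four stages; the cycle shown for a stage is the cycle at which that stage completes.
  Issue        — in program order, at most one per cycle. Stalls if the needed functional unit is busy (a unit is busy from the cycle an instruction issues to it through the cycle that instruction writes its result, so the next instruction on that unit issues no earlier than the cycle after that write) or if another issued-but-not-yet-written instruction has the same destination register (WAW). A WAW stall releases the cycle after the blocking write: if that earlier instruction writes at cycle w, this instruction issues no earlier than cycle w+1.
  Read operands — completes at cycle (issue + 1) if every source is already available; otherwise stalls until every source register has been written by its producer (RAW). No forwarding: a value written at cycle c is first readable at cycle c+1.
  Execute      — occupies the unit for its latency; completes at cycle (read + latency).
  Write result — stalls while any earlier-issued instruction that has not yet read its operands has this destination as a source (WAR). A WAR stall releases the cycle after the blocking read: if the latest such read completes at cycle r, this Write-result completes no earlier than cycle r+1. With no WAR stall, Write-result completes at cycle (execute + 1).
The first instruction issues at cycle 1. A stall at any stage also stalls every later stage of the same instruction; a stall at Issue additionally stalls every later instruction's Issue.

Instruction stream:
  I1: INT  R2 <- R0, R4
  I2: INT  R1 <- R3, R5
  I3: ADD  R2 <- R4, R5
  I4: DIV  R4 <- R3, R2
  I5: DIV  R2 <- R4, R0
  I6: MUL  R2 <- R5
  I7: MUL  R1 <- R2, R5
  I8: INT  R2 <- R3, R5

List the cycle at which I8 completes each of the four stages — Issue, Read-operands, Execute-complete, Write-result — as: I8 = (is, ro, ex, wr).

I8 = (40, 41, 42, 43)

[I1] 1/2/3/4
[I2] 5/6/7/8  (struct: INT busy until I1 writes@4)
[I3] 6/7/9/10
[I4] 7/11/19/20  (RAW R2: wait I3 write@10)
[I5] 21/22/30/31  (struct: DIV busy until I4 writes@20)
[I6] 32/33/37/38  (WAW R2: wait I5 write@31)
[I7] 39/40/44/45  (struct: MUL busy until I6 writes@38)
[I8] 40/41/42/43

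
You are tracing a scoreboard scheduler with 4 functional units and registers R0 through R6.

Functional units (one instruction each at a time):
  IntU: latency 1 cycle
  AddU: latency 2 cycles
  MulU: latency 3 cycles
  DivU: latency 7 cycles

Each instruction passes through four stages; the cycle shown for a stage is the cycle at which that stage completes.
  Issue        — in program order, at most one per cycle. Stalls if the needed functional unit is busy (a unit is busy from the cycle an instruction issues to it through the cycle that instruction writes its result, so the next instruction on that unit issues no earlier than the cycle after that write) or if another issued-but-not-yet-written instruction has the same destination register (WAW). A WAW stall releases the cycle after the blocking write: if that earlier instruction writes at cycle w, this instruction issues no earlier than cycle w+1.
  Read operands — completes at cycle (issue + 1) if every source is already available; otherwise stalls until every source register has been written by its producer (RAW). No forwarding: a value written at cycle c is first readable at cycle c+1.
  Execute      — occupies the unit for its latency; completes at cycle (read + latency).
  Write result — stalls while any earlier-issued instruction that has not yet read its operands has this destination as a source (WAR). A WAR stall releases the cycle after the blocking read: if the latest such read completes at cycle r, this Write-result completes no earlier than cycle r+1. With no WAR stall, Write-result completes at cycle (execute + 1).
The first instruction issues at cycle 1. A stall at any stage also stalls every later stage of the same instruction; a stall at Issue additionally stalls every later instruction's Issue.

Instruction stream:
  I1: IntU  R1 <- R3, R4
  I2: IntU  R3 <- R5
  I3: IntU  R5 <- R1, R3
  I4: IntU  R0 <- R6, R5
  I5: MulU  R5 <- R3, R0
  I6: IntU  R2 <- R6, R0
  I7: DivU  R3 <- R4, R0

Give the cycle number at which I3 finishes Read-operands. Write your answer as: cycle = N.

cycle = 10

I1: IS=1 RO=2 EX=3 WR=4
I2: IS=5 RO=6 EX=7 WR=8  [struct: IntU busy until I1 writes@4]
I3: IS=9 RO=10 EX=11 WR=12  [struct: IntU busy until I2 writes@8]
I4: IS=13 RO=14 EX=15 WR=16  [struct: IntU busy until I3 writes@12]
I5: IS=14 RO=17 EX=20 WR=21  [RAW R0: wait I4 write@16]
I6: IS=17 RO=18 EX=19 WR=20  [struct: IntU busy until I4 writes@16]
I7: IS=18 RO=19 EX=26 WR=27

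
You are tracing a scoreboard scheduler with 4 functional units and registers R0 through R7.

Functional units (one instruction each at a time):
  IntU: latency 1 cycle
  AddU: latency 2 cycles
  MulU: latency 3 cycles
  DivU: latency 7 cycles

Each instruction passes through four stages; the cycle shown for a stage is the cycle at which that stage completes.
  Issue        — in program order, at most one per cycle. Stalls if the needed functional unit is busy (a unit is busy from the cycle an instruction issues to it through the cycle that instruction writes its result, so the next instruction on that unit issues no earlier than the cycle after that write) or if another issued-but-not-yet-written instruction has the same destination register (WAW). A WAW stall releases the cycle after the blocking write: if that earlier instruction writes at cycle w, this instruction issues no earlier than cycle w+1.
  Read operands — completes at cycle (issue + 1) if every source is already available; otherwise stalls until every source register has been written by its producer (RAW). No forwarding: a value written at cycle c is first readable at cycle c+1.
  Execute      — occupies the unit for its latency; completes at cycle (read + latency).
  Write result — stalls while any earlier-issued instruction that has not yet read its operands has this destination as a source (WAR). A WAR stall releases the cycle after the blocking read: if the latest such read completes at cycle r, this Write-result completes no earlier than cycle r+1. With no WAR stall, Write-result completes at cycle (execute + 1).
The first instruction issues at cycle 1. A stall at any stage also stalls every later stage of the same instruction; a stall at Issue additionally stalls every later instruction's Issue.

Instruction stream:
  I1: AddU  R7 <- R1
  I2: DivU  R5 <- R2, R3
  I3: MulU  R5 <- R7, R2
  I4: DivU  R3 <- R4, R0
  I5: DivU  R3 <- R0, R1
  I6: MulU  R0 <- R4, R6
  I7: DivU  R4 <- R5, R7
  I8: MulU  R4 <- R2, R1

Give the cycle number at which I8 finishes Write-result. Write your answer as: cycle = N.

cycle = 48

[1] I1 issues→AddU
[2] I1 reads; I2 issues→DivU
[3] I2 reads
[4] I1 exec-done
[5] I1 writes R7
[10] I2 exec-done
[11] I2 writes R5
[12] I3 issues→MulU
[13] I3 reads; I4 issues→DivU
[14] I4 reads
[16] I3 exec-done
[17] I3 writes R5
[21] I4 exec-done
[22] I4 writes R3
[23] I5 issues→DivU
[24] I5 reads; I6 issues→MulU
[25] I6 reads
[28] I6 exec-done
[29] I6 writes R0
[31] I5 exec-done
[32] I5 writes R3
[33] I7 issues→DivU
[34] I7 reads
[41] I7 exec-done
[42] I7 writes R4
[43] I8 issues→MulU
[44] I8 reads
[47] I8 exec-done
[48] I8 writes R4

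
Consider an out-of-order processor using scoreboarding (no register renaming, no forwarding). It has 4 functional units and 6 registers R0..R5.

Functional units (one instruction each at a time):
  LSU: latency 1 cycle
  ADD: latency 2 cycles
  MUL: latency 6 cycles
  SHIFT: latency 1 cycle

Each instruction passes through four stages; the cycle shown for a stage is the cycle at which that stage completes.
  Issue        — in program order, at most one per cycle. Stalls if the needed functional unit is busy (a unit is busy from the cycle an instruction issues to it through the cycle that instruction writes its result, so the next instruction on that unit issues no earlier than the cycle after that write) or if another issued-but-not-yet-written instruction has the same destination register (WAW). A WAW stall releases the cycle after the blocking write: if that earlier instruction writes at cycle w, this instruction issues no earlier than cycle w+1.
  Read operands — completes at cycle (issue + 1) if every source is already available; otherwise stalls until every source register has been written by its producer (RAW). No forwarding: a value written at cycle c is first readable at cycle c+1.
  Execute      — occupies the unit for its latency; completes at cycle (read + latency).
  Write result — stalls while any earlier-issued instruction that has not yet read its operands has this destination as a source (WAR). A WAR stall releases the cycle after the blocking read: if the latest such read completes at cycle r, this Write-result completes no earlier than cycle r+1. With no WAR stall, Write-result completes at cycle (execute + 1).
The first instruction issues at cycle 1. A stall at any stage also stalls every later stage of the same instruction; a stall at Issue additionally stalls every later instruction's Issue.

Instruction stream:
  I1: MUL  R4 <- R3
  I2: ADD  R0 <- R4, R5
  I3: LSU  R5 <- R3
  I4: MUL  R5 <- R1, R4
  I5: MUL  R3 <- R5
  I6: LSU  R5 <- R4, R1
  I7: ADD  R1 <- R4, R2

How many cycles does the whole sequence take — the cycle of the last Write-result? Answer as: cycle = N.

cycle = 29

I1: IS=1 RO=2 EX=8 WR=9
I2: IS=2 RO=10 EX=12 WR=13  [RAW R4: wait I1 write@9]
I3: IS=3 RO=4 EX=5 WR=11  [WAR R5: wait I2 read@10]
I4: IS=12 RO=13 EX=19 WR=20  [WAW R5: wait I3 write@11]
I5: IS=21 RO=22 EX=28 WR=29  [struct: MUL busy until I4 writes@20]
I6: IS=22 RO=23 EX=24 WR=25
I7: IS=23 RO=24 EX=26 WR=27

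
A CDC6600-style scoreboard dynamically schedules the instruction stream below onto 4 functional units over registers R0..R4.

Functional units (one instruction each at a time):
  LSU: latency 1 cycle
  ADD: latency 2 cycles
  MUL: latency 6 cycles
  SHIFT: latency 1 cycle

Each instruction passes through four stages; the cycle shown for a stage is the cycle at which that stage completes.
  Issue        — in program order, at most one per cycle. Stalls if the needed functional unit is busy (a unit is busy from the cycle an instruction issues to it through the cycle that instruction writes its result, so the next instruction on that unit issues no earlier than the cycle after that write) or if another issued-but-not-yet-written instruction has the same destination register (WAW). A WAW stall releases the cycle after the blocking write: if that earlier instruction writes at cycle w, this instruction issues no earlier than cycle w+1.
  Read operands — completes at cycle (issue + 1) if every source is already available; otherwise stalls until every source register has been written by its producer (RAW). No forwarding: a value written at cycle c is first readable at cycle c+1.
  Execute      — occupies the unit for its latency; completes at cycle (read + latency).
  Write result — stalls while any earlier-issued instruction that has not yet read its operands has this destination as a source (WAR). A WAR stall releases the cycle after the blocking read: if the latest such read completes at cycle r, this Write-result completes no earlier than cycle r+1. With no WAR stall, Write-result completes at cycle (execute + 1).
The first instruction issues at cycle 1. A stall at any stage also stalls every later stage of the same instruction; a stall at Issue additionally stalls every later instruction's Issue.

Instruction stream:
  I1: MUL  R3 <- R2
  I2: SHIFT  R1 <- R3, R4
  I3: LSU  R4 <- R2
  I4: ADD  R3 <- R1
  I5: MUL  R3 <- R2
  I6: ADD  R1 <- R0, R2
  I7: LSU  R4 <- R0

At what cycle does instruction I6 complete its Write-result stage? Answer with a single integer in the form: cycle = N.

cycle = 22

[I1] 1/2/8/9
[I2] 2/10/11/12  (RAW R3: wait I1 write@9)
[I3] 3/4/5/11  (WAR R4: wait I2 read@10)
[I4] 10/13/15/16  (WAW R3: wait I1 write@9; RAW R1: wait I2 write@12)
[I5] 17/18/24/25  (WAW R3: wait I4 write@16)
[I6] 18/19/21/22
[I7] 19/20/21/22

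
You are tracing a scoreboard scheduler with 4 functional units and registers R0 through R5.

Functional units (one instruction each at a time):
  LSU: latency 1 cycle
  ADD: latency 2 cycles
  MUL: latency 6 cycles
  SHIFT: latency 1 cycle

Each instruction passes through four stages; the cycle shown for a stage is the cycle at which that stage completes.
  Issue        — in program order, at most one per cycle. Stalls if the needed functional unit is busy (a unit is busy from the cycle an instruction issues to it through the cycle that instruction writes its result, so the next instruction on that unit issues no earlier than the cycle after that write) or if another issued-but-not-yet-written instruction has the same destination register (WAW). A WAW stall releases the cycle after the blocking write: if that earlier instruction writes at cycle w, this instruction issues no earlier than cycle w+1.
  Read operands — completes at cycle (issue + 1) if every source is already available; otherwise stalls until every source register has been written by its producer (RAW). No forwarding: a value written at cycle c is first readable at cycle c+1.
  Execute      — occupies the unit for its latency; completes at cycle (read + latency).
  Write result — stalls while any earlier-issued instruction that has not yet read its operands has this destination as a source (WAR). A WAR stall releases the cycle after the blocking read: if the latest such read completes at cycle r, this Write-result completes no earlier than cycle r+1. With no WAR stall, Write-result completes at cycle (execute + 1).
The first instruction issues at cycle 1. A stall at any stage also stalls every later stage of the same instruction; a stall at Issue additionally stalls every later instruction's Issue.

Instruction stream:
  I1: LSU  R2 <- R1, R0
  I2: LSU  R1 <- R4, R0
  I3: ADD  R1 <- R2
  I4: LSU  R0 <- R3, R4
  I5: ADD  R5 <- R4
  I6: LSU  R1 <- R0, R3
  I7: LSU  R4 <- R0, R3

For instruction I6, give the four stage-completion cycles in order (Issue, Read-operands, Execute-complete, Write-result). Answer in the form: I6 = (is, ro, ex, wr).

I6 = (15, 16, 17, 18)

c1: I1 dispatched to LSU
c2: I1 operands ready
c3: I1 complete
c4: R2←I1
c5: I2 dispatched to LSU
c6: I2 operands ready
c7: I2 complete
c8: R1←I2
c9: I3 dispatched to ADD
c10: I3 operands ready · I4 dispatched to LSU
c11: I4 operands ready
c12: I3 complete · I4 complete
c13: R1←I3 · R0←I4
c14: I5 dispatched to ADD
c15: I5 operands ready · I6 dispatched to LSU
c16: I6 operands ready
c17: I5 complete · I6 complete
c18: R5←I5 · R1←I6
c19: I7 dispatched to LSU
c20: I7 operands ready
c21: I7 complete
c22: R4←I7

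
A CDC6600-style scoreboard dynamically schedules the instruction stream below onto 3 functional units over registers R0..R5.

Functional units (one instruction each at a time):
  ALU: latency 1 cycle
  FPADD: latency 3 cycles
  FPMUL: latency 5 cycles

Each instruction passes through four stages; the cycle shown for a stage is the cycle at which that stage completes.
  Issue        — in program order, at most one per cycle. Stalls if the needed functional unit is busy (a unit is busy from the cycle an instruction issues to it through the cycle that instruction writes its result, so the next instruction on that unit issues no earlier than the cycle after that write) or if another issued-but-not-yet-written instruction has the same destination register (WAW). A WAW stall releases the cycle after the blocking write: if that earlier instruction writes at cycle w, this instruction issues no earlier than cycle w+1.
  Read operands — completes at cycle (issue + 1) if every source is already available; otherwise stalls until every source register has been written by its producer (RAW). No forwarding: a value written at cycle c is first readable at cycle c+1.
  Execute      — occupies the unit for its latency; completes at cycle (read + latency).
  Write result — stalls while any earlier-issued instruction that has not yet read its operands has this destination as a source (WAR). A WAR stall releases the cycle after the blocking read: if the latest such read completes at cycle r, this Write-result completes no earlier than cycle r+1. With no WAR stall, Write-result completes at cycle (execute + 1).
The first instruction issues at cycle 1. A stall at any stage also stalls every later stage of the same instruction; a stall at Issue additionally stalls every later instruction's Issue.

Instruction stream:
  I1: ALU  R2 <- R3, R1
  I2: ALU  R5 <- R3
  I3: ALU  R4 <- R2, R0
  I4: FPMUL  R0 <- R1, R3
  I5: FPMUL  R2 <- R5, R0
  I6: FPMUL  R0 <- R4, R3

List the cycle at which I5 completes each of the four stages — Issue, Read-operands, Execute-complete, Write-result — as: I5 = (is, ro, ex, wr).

I5 = (18, 19, 24, 25)

c1: I1 issues→ALU
c2: I1 reads
c3: I1 exec-done
c4: I1 writes R2
c5: I2 issues→ALU
c6: I2 reads
c7: I2 exec-done
c8: I2 writes R5
c9: I3 issues→ALU
c10: I3 reads, I4 issues→FPMUL
c11: I3 exec-done, I4 reads
c12: I3 writes R4
c16: I4 exec-done
c17: I4 writes R0
c18: I5 issues→FPMUL
c19: I5 reads
c24: I5 exec-done
c25: I5 writes R2
c26: I6 issues→FPMUL
c27: I6 reads
c32: I6 exec-done
c33: I6 writes R0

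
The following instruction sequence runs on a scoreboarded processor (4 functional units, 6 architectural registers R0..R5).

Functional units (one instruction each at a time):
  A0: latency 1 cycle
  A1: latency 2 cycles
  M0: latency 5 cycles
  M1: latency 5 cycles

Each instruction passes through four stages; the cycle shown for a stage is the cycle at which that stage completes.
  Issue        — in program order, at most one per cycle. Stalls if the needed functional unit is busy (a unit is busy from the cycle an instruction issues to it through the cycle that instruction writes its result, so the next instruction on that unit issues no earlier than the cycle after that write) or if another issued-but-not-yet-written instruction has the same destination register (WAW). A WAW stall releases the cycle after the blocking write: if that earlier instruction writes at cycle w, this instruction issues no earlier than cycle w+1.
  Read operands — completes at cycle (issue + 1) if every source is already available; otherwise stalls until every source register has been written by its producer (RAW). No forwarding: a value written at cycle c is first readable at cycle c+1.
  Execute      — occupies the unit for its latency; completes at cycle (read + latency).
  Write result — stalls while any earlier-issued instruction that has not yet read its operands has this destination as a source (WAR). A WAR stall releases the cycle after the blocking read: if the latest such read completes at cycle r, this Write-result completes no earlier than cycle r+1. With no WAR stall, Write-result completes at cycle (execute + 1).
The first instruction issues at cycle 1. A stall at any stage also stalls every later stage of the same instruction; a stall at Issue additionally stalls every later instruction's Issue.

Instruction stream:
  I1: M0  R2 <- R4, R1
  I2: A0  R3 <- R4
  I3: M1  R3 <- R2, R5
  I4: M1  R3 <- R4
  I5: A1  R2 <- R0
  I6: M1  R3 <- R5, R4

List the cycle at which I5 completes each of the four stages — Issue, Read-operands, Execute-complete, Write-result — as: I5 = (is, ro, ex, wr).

I5 = (17, 18, 20, 21)

I1 -> (1, 2, 7, 8)
I2 -> (2, 3, 4, 5)
I3 -> (6, 9, 14, 15)  // WAW R3: wait I2 write@5, RAW R2: wait I1 write@8
I4 -> (16, 17, 22, 23)  // struct: M1 busy until I3 writes@15
I5 -> (17, 18, 20, 21)
I6 -> (24, 25, 30, 31)  // struct: M1 busy until I4 writes@23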